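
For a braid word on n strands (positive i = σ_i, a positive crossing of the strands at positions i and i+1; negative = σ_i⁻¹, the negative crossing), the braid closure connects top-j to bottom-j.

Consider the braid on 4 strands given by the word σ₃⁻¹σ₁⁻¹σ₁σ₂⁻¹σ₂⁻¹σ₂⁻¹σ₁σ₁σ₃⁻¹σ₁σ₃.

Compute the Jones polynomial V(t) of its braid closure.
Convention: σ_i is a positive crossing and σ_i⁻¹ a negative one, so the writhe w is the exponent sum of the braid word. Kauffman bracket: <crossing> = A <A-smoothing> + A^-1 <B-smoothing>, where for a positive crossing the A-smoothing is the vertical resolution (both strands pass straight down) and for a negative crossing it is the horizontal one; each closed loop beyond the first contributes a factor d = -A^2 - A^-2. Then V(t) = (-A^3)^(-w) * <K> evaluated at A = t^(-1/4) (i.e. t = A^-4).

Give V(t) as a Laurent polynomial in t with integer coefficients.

The presented braid s3^-1 s1^-1 s1 s2^-1 s2^-1 s2^-1 s1 s1 s3^-1 s1 s3 on 4 strands reduces by inverse Markov moves (closure unchanged at each step):
  Deconjugate: the word is γ·β·γ⁻¹ with γ = s3^-1 s1^-1 (prefix) and γ⁻¹ = s1 s3 (suffix); strip both.
  Destabilize: the word has the form β·s3^-1 where s3^-1 occurs only as the final letter (β ∈ B_3); drop it and the last strand → 3 strands.
Reduced to β = s1 s2^-1 s2^-1 s2^-1 s1 s1 on 3 strands, 6 crossings.
Compute on β:
Braid: s1 s2^-1 s2^-1 s2^-1 s1 s1 on 3 strands, 6 crossings.
Writhe w = (#positive) - (#negative) = 3 - 3 = 0.
Computing the Kauffman bracket via state sum. There are 2^6 = 64 states.
Each crossing splits two ways (0=vertical, 1=horizontal). The state's weight is A^(#A-smoothings - #B-smoothings) * d^(loops - 1).
Tabulate the states by total A-exponent and number of loops L (A-exp: L × count):
  A^6: L=4 ×1
  A^4: L=3 ×6
  A^2: L=2 ×12, L=4 ×3
  A^0: L=1 ×9, L=3 ×10, L=5 ×1
  A^-2: L=2 ×12, L=4 ×3
  A^-4: L=3 ×6
  A^-6: L=4 ×1
Each group contributes A^e * Σ count * d^(L-1):
Powers of d = -A^2 - A^-2: d^2 = A^4 + 2 + A^-4; d^3 = -A^6 - 3*A^2 - 3*A^-2 - A^-6; d^4 = A^8 + 4*A^4 + 6 + 4*A^-4 + A^-8.
  A^6 * (d^3) = -A^12 - 3*A^8 - 3*A^4 - 1
  A^4 * (6*d^2) = 6*A^8 + 12*A^4 + 6
  A^2 * (12*d + 3*d^3) = -3*A^8 - 21*A^4 - 21 - 3*A^-4
  A^0 * (9 + 10*d^2 + d^4) = A^8 + 14*A^4 + 35 + 14*A^-4 + A^-8
  A^-2 * (12*d + 3*d^3) = -3*A^4 - 21 - 21*A^-4 - 3*A^-8
  A^-4 * (6*d^2) = 6 + 12*A^-4 + 6*A^-8
  A^-6 * (d^3) = -1 - 3*A^-4 - 3*A^-8 - A^-12
Summing the groups: <K> = -A^12 + A^8 - A^4 + 3 - A^-4 + A^-8 - A^-12
Normalise by the writhe: (-A^3)^(-w) = (-A^3)^(0) = 1, so f(A) = 1 * <K> = -A^12 + A^8 - A^4 + 3 - A^-4 + A^-8 - A^-12.
Substitute A = t^(-1/4), i.e. A^e → t^(-e/4): V(t) = -t^3 + t^2 - t + 3 - t^-1 + t^-2 - t^-3

Answer: -t^3 + t^2 - t + 3 - t^-1 + t^-2 - t^-3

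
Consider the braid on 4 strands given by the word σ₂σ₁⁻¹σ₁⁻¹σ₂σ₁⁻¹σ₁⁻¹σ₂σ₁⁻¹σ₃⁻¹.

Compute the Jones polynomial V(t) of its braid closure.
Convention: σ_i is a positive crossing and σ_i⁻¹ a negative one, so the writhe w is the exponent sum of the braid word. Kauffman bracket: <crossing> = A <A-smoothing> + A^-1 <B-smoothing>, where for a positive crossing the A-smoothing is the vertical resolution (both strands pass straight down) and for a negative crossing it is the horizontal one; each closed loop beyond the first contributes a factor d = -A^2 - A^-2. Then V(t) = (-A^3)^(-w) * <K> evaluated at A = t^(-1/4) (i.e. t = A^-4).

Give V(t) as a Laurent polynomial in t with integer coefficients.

The presented braid s2 s1^-1 s1^-1 s2 s1^-1 s1^-1 s2 s1^-1 s3^-1 on 4 strands reduces by inverse Markov moves (closure unchanged at each step):
  Destabilize: the word has the form β·s3^-1 where s3^-1 occurs only as the final letter (β ∈ B_3); drop it and the last strand → 3 strands.
Reduced to β = s2 s1^-1 s1^-1 s2 s1^-1 s1^-1 s2 s1^-1 on 3 strands, 8 crossings.
Compute on β:
Braid: s2 s1^-1 s1^-1 s2 s1^-1 s1^-1 s2 s1^-1 on 3 strands, 8 crossings.
Writhe w = (#positive) - (#negative) = 3 - 5 = -2.
Enumerate smoothing states for the bracket polynomial. There are 2^8 = 256 states.
For each crossing: s=0 is the vertical smoothing, s=1 horizontal. Crossing k contributes A^(sign_k * (1 - 2*s_k)); loop factor d = -A^2 - A^-2.
Tabulate the states by total A-exponent and number of loops L (A-exp: L × count):
  A^8: L=6 ×1
  A^6: L=5 ×8
  A^4: L=4 ×28
  A^2: L=3 ×55, L=5 ×1
  A^0: L=2 ×63, L=4 ×7
  A^-2: L=1 ×35, L=3 ×21
  A^-4: L=2 ×26, L=4 ×2
  A^-6: L=3 ×8
  A^-8: L=4 ×1
Each group contributes A^e * Σ count * d^(L-1):
Powers of d = -A^2 - A^-2: d^2 = A^4 + 2 + A^-4; d^3 = -A^6 - 3*A^2 - 3*A^-2 - A^-6; d^4 = A^8 + 4*A^4 + 6 + 4*A^-4 + A^-8; d^5 = -A^10 - 5*A^6 - 10*A^2 - 10*A^-2 - 5*A^-6 - A^-10.
  A^8 * (d^5) = -A^18 - 5*A^14 - 10*A^10 - 10*A^6 - 5*A^2 - A^-2
  A^6 * (8*d^4) = 8*A^14 + 32*A^10 + 48*A^6 + 32*A^2 + 8*A^-2
  A^4 * (28*d^3) = -28*A^10 - 84*A^6 - 84*A^2 - 28*A^-2
  A^2 * (55*d^2 + d^4) = A^10 + 59*A^6 + 116*A^2 + 59*A^-2 + A^-6
  A^0 * (63*d + 7*d^3) = -7*A^6 - 84*A^2 - 84*A^-2 - 7*A^-6
  A^-2 * (35 + 21*d^2) = 21*A^2 + 77*A^-2 + 21*A^-6
  A^-4 * (26*d + 2*d^3) = -2*A^2 - 32*A^-2 - 32*A^-6 - 2*A^-10
  A^-6 * (8*d^2) = 8*A^-2 + 16*A^-6 + 8*A^-10
  A^-8 * (d^3) = -A^-2 - 3*A^-6 - 3*A^-10 - A^-14
Summing the groups: <K> = -A^18 + 3*A^14 - 5*A^10 + 6*A^6 - 6*A^2 + 6*A^-2 - 4*A^-6 + 3*A^-10 - A^-14
Normalise by the writhe: (-A^3)^(-w) = (-A^3)^(2) = A^6, so f(A) = A^6 * <K> = -A^24 + 3*A^20 - 5*A^16 + 6*A^12 - 6*A^8 + 6*A^4 - 4 + 3*A^-4 - A^-8.
Substitute A = t^(-1/4), i.e. A^e → t^(-e/4): V(t) = -t^2 + 3*t - 4 + 6*t^-1 - 6*t^-2 + 6*t^-3 - 5*t^-4 + 3*t^-5 - t^-6

Answer: -t^2 + 3*t - 4 + 6*t^-1 - 6*t^-2 + 6*t^-3 - 5*t^-4 + 3*t^-5 - t^-6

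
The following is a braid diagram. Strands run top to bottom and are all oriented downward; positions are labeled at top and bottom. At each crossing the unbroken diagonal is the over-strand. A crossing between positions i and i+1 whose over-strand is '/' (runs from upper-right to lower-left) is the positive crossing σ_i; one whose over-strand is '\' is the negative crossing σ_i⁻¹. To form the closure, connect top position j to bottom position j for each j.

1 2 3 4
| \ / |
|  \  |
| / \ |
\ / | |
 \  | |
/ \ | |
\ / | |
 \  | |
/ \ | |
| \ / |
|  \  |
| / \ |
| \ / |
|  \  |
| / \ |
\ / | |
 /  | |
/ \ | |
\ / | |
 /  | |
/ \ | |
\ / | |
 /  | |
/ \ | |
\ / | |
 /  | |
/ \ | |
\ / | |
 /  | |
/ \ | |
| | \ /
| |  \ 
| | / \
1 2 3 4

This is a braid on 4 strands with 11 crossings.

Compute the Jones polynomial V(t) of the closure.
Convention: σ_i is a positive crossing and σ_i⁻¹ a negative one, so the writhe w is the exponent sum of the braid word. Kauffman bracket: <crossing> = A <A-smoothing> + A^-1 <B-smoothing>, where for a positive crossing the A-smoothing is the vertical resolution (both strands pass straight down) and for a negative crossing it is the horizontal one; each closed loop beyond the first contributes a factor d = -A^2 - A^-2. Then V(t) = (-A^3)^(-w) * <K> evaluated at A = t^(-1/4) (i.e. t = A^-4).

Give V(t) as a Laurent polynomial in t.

-t^4 + t^3 - t^2 + 2*t - 1 + 2*t^-1 - t^-2 + t^-3 - t^-4

Derivation:
Reading the diagram top to bottom ('/'-over between positions i,i+1 = s_i, '\'-over = s_i^-1): braid word = s2^-1 s1^-1 s1^-1 s2^-1 s2^-1 s1 s1 s1 s1 s1 s3^-1.
The presented braid s2^-1 s1^-1 s1^-1 s2^-1 s2^-1 s1 s1 s1 s1 s1 s3^-1 on 4 strands reduces by inverse Markov moves (closure unchanged at each step):
  Destabilize: the word has the form β·s3^-1 where s3^-1 occurs only as the final letter (β ∈ B_3); drop it and the last strand → 3 strands.
Reduced to β = s2^-1 s1^-1 s1^-1 s2^-1 s2^-1 s1 s1 s1 s1 s1 on 3 strands, 10 crossings.
Compute on β:
Braid: s2^-1 s1^-1 s1^-1 s2^-1 s2^-1 s1 s1 s1 s1 s1 on 3 strands, 10 crossings.
Writhe w = (#positive) - (#negative) = 5 - 5 = 0.
Enumerate smoothing states for the bracket polynomial. There are 2^10 = 1024 states.
Smooth each crossing (0=||, 1=⌣⌢); contribution A^(Σ sign_k(1-2s_k)) * d^(L-1).
Tabulate the states by total A-exponent and number of loops L (A-exp: L × count):
  A^10: L=4 ×1
  A^8: L=3 ×10
  A^6: L=2 ×29, L=4 ×16
  A^4: L=1 ×26, L=3 ×74, L=5 ×20
  A^2: L=2 ×90, L=4 ×105, L=6 ×15
  A^0: L=1 ×15, L=3 ×141, L=5 ×90, L=7 ×6
  A^-2: L=2 ×35, L=4 ×130, L=6 ×44, L=8 ×1
  A^-4: L=3 ×40, L=5 ×69, L=7 ×11
  A^-6: L=4 ×25, L=6 ×19, L=8 ×1
  A^-8: L=5 ×8, L=7 ×2
  A^-10: L=6 ×1
Each group contributes A^e * Σ count * d^(L-1):
Powers of d = -A^2 - A^-2: d^2 = A^4 + 2 + A^-4; d^3 = -A^6 - 3*A^2 - 3*A^-2 - A^-6; d^4 = A^8 + 4*A^4 + 6 + 4*A^-4 + A^-8; d^5 = -A^10 - 5*A^6 - 10*A^2 - 10*A^-2 - 5*A^-6 - A^-10; d^6 = A^12 + 6*A^8 + 15*A^4 + 20 + 15*A^-4 + 6*A^-8 + A^-12; d^7 = -A^14 - 7*A^10 - 21*A^6 - 35*A^2 - 35*A^-2 - 21*A^-6 - 7*A^-10 - A^-14.
  A^10 * (d^3) = -A^16 - 3*A^12 - 3*A^8 - A^4
  A^8 * (10*d^2) = 10*A^12 + 20*A^8 + 10*A^4
  A^6 * (29*d + 16*d^3) = -16*A^12 - 77*A^8 - 77*A^4 - 16
  A^4 * (26 + 74*d^2 + 20*d^4) = 20*A^12 + 154*A^8 + 294*A^4 + 154 + 20*A^-4
  A^2 * (90*d + 105*d^3 + 15*d^5) = -15*A^12 - 180*A^8 - 555*A^4 - 555 - 180*A^-4 - 15*A^-8
  A^0 * (15 + 141*d^2 + 90*d^4 + 6*d^6) = 6*A^12 + 126*A^8 + 591*A^4 + 957 + 591*A^-4 + 126*A^-8 + 6*A^-12
  A^-2 * (35*d + 130*d^3 + 44*d^5 + d^7) = -A^12 - 51*A^8 - 371*A^4 - 900 - 900*A^-4 - 371*A^-8 - 51*A^-12 - A^-16
  A^-4 * (40*d^2 + 69*d^4 + 11*d^6) = 11*A^8 + 135*A^4 + 481 + 714*A^-4 + 481*A^-8 + 135*A^-12 + 11*A^-16
  A^-6 * (25*d^3 + 19*d^5 + d^7) = -A^8 - 26*A^4 - 141 - 300*A^-4 - 300*A^-8 - 141*A^-12 - 26*A^-16 - A^-20
  A^-8 * (8*d^4 + 2*d^6) = 2*A^4 + 20 + 62*A^-4 + 88*A^-8 + 62*A^-12 + 20*A^-16 + 2*A^-20
  A^-10 * (d^5) = -1 - 5*A^-4 - 10*A^-8 - 10*A^-12 - 5*A^-16 - A^-20
Summing the groups: <K> = -A^16 + A^12 - A^8 + 2*A^4 - 1 + 2*A^-4 - A^-8 + A^-12 - A^-16
Normalise by the writhe: (-A^3)^(-w) = (-A^3)^(0) = 1, so f(A) = 1 * <K> = -A^16 + A^12 - A^8 + 2*A^4 - 1 + 2*A^-4 - A^-8 + A^-12 - A^-16.
Substitute A = t^(-1/4), i.e. A^e → t^(-e/4): V(t) = -t^4 + t^3 - t^2 + 2*t - 1 + 2*t^-1 - t^-2 + t^-3 - t^-4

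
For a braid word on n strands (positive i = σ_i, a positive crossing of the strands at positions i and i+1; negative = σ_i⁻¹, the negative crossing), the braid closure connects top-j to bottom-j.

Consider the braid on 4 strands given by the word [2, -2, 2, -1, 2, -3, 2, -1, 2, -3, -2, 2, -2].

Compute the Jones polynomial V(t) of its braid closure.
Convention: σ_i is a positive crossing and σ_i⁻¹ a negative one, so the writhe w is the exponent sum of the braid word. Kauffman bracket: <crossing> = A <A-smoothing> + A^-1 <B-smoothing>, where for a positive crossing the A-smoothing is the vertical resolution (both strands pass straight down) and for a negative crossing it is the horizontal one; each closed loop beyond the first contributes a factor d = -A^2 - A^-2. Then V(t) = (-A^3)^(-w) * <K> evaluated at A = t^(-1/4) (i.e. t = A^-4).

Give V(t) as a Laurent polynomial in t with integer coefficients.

The presented braid s2 s2^-1 s2 s1^-1 s2 s3^-1 s2 s1^-1 s2 s3^-1 s2^-1 s2 s2^-1 on 4 strands reduces by inverse Markov moves (closure unchanged at each step):
  Deconjugate: the word is γ·β·γ⁻¹ with γ = s2 s2^-1 (prefix) and γ⁻¹ = s2 s2^-1 (suffix); strip both.
  Deconjugate: the word is γ·β·γ⁻¹ with γ = s2 (prefix) and γ⁻¹ = s2^-1 (suffix); strip both.
Reduced to β = s1^-1 s2 s3^-1 s2 s1^-1 s2 s3^-1 on 4 strands, 7 crossings.
Compute on β:
Braid: s1^-1 s2 s3^-1 s2 s1^-1 s2 s3^-1 on 4 strands, 7 crossings.
Writhe w = (#positive) - (#negative) = 3 - 4 = -1.
Enumerate smoothing states for the bracket polynomial. There are 2^7 = 128 states.
Smooth each crossing (0=||, 1=⌣⌢); contribution A^(Σ sign_k(1-2s_k)) * d^(L-1).
Tabulate the states by total A-exponent and number of loops L (A-exp: L × count):
  A^7: L=4 ×1
  A^5: L=3 ×7
  A^3: L=2 ×19, L=4 ×2
  A^1: L=1 ×21, L=3 ×14
  A^-1: L=2 ×32, L=4 ×3
  A^-3: L=3 ×21
  A^-5: L=4 ×7
  A^-7: L=5 ×1
Each group contributes A^e * Σ count * d^(L-1):
Powers of d = -A^2 - A^-2: d^2 = A^4 + 2 + A^-4; d^3 = -A^6 - 3*A^2 - 3*A^-2 - A^-6; d^4 = A^8 + 4*A^4 + 6 + 4*A^-4 + A^-8.
  A^7 * (d^3) = -A^13 - 3*A^9 - 3*A^5 - A
  A^5 * (7*d^2) = 7*A^9 + 14*A^5 + 7*A
  A^3 * (19*d + 2*d^3) = -2*A^9 - 25*A^5 - 25*A - 2*A^-3
  A^1 * (21 + 14*d^2) = 14*A^5 + 49*A + 14*A^-3
  A^-1 * (32*d + 3*d^3) = -3*A^5 - 41*A - 41*A^-3 - 3*A^-7
  A^-3 * (21*d^2) = 21*A + 42*A^-3 + 21*A^-7
  A^-5 * (7*d^3) = -7*A - 21*A^-3 - 21*A^-7 - 7*A^-11
  A^-7 * (d^4) = A + 4*A^-3 + 6*A^-7 + 4*A^-11 + A^-15
Summing the groups: <K> = -A^13 + 2*A^9 - 3*A^5 + 4*A - 4*A^-3 + 3*A^-7 - 3*A^-11 + A^-15
Normalise by the writhe: (-A^3)^(-w) = (-A^3)^(1) = -A^3, so f(A) = -A^3 * <K> = A^16 - 2*A^12 + 3*A^8 - 4*A^4 + 4 - 3*A^-4 + 3*A^-8 - A^-12.
Substitute A = t^(-1/4), i.e. A^e → t^(-e/4): V(t) = -t^3 + 3*t^2 - 3*t + 4 - 4*t^-1 + 3*t^-2 - 2*t^-3 + t^-4

Answer: -t^3 + 3*t^2 - 3*t + 4 - 4*t^-1 + 3*t^-2 - 2*t^-3 + t^-4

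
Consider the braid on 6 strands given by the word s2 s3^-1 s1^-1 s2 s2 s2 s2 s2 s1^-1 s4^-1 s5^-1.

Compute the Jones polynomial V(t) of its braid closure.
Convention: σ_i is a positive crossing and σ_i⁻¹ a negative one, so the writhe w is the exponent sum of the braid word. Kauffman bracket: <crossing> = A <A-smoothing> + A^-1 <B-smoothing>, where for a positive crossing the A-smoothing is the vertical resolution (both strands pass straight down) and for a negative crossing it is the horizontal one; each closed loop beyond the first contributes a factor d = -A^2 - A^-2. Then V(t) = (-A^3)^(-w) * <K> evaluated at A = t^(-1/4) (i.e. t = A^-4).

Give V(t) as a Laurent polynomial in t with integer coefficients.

The presented braid s2 s3^-1 s1^-1 s2 s2 s2 s2 s2 s1^-1 s4^-1 s5^-1 on 6 strands reduces by inverse Markov moves (closure unchanged at each step):
  Destabilize: the word has the form β·s5^-1 where s5^-1 occurs only as the final letter (β ∈ B_5); drop it and the last strand → 5 strands.
  Destabilize: the word has the form β·s4^-1 where s4^-1 occurs only as the final letter (β ∈ B_4); drop it and the last strand → 4 strands.
Reduced to β = s2 s3^-1 s1^-1 s2 s2 s2 s2 s2 s1^-1 on 4 strands, 9 crossings.
Compute on β:
Braid: s2 s3^-1 s1^-1 s2 s2 s2 s2 s2 s1^-1 on 4 strands, 9 crossings.
Writhe w = (#positive) - (#negative) = 6 - 3 = 3.
Computing the Kauffman bracket via state sum. There are 2^9 = 512 states.
Smooth each crossing (0=||, 1=⌣⌢); contribution A^(Σ sign_k(1-2s_k)) * d^(L-1).
Tabulate the states by total A-exponent and number of loops L (A-exp: L × count):
  A^9: L=3 ×1
  A^7: L=2 ×8, L=4 ×1
  A^5: L=1 ×17, L=3 ×19
  A^3: L=2 ×63, L=4 ×21
  A^1: L=3 ×111, L=5 ×15
  A^-1: L=4 ×120, L=6 ×6
  A^-3: L=5 ×83, L=7 ×1
  A^-5: L=6 ×36
  A^-7: L=7 ×9
  A^-9: L=8 ×1
Each group contributes A^e * Σ count * d^(L-1):
Powers of d = -A^2 - A^-2: d^2 = A^4 + 2 + A^-4; d^3 = -A^6 - 3*A^2 - 3*A^-2 - A^-6; d^4 = A^8 + 4*A^4 + 6 + 4*A^-4 + A^-8; d^5 = -A^10 - 5*A^6 - 10*A^2 - 10*A^-2 - 5*A^-6 - A^-10; d^6 = A^12 + 6*A^8 + 15*A^4 + 20 + 15*A^-4 + 6*A^-8 + A^-12; d^7 = -A^14 - 7*A^10 - 21*A^6 - 35*A^2 - 35*A^-2 - 21*A^-6 - 7*A^-10 - A^-14.
  A^9 * (d^2) = A^13 + 2*A^9 + A^5
  A^7 * (8*d + d^3) = -A^13 - 11*A^9 - 11*A^5 - A
  A^5 * (17 + 19*d^2) = 19*A^9 + 55*A^5 + 19*A
  A^3 * (63*d + 21*d^3) = -21*A^9 - 126*A^5 - 126*A - 21*A^-3
  A^1 * (111*d^2 + 15*d^4) = 15*A^9 + 171*A^5 + 312*A + 171*A^-3 + 15*A^-7
  A^-1 * (120*d^3 + 6*d^5) = -6*A^9 - 150*A^5 - 420*A - 420*A^-3 - 150*A^-7 - 6*A^-11
  A^-3 * (83*d^4 + d^6) = A^9 + 89*A^5 + 347*A + 518*A^-3 + 347*A^-7 + 89*A^-11 + A^-15
  A^-5 * (36*d^5) = -36*A^5 - 180*A - 360*A^-3 - 360*A^-7 - 180*A^-11 - 36*A^-15
  A^-7 * (9*d^6) = 9*A^5 + 54*A + 135*A^-3 + 180*A^-7 + 135*A^-11 + 54*A^-15 + 9*A^-19
  A^-9 * (d^7) = -A^5 - 7*A - 21*A^-3 - 35*A^-7 - 35*A^-11 - 21*A^-15 - 7*A^-19 - A^-23
Summing the groups: <K> = -A^9 + A^5 - 2*A + 2*A^-3 - 3*A^-7 + 3*A^-11 - 2*A^-15 + 2*A^-19 - A^-23
Normalise by the writhe: (-A^3)^(-w) = (-A^3)^(-3) = -A^-9, so f(A) = -A^-9 * <K> = 1 - A^-4 + 2*A^-8 - 2*A^-12 + 3*A^-16 - 3*A^-20 + 2*A^-24 - 2*A^-28 + A^-32.
Substitute A = t^(-1/4), i.e. A^e → t^(-e/4): V(t) = t^8 - 2*t^7 + 2*t^6 - 3*t^5 + 3*t^4 - 2*t^3 + 2*t^2 - t + 1

Answer: t^8 - 2*t^7 + 2*t^6 - 3*t^5 + 3*t^4 - 2*t^3 + 2*t^2 - t + 1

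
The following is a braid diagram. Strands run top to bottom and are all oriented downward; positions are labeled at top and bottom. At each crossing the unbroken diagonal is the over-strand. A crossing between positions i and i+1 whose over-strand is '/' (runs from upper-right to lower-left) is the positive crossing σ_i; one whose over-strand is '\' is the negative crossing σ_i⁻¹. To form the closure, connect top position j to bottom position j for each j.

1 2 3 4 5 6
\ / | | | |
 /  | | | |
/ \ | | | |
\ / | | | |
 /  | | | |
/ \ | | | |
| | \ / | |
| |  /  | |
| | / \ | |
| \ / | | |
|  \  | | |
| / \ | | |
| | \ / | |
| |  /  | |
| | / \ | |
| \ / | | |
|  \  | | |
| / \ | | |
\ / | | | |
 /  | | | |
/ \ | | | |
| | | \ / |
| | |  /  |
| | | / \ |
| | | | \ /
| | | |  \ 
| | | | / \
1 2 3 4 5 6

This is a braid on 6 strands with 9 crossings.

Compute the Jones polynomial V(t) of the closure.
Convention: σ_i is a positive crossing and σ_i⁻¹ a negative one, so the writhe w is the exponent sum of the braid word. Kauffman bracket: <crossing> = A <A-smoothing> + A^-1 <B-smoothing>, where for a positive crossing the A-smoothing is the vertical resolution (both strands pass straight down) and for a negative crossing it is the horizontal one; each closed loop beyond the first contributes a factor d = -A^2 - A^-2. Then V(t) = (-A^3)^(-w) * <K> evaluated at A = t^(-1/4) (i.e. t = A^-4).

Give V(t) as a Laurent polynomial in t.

-t^6 + 2*t^5 - 2*t^4 + 3*t^3 - 3*t^2 + 2*t - 1 + t^-1

Derivation:
Reading the diagram top to bottom ('/'-over between positions i,i+1 = s_i, '\'-over = s_i^-1): braid word = s1 s1 s3 s2^-1 s3 s2^-1 s1 s4 s5^-1.
The presented braid s1 s1 s3 s2^-1 s3 s2^-1 s1 s4 s5^-1 on 6 strands reduces by inverse Markov moves (closure unchanged at each step):
  Destabilize: the word has the form β·s5^-1 where s5^-1 occurs only as the final letter (β ∈ B_5); drop it and the last strand → 5 strands.
  Destabilize: the word has the form β·s4 where s4 occurs only as the final letter (β ∈ B_4); drop it and the last strand → 4 strands.
Reduced to β = s1 s1 s3 s2^-1 s3 s2^-1 s1 on 4 strands, 7 crossings.
Compute on β:
Braid: s1 s1 s3 s2^-1 s3 s2^-1 s1 on 4 strands, 7 crossings.
Writhe w = (#positive) - (#negative) = 5 - 2 = 3.
Computing the Kauffman bracket via state sum. There are 2^7 = 128 states.
Smooth each crossing (0=||, 1=⌣⌢); contribution A^(Σ sign_k(1-2s_k)) * d^(L-1).
Tabulate the states by total A-exponent and number of loops L (A-exp: L × count):
  A^7: L=4 ×1
  A^5: L=3 ×7
  A^3: L=2 ×17, L=4 ×4
  A^1: L=1 ×15, L=3 ×19, L=5 ×1
  A^-1: L=2 ×27, L=4 ×8
  A^-3: L=3 ×20, L=5 ×1
  A^-5: L=4 ×7
  A^-7: L=5 ×1
Each group contributes A^e * Σ count * d^(L-1):
Powers of d = -A^2 - A^-2: d^2 = A^4 + 2 + A^-4; d^3 = -A^6 - 3*A^2 - 3*A^-2 - A^-6; d^4 = A^8 + 4*A^4 + 6 + 4*A^-4 + A^-8.
  A^7 * (d^3) = -A^13 - 3*A^9 - 3*A^5 - A
  A^5 * (7*d^2) = 7*A^9 + 14*A^5 + 7*A
  A^3 * (17*d + 4*d^3) = -4*A^9 - 29*A^5 - 29*A - 4*A^-3
  A^1 * (15 + 19*d^2 + d^4) = A^9 + 23*A^5 + 59*A + 23*A^-3 + A^-7
  A^-1 * (27*d + 8*d^3) = -8*A^5 - 51*A - 51*A^-3 - 8*A^-7
  A^-3 * (20*d^2 + d^4) = A^5 + 24*A + 46*A^-3 + 24*A^-7 + A^-11
  A^-5 * (7*d^3) = -7*A - 21*A^-3 - 21*A^-7 - 7*A^-11
  A^-7 * (d^4) = A + 4*A^-3 + 6*A^-7 + 4*A^-11 + A^-15
Summing the groups: <K> = -A^13 + A^9 - 2*A^5 + 3*A - 3*A^-3 + 2*A^-7 - 2*A^-11 + A^-15
Normalise by the writhe: (-A^3)^(-w) = (-A^3)^(-3) = -A^-9, so f(A) = -A^-9 * <K> = A^4 - 1 + 2*A^-4 - 3*A^-8 + 3*A^-12 - 2*A^-16 + 2*A^-20 - A^-24.
Substitute A = t^(-1/4), i.e. A^e → t^(-e/4): V(t) = -t^6 + 2*t^5 - 2*t^4 + 3*t^3 - 3*t^2 + 2*t - 1 + t^-1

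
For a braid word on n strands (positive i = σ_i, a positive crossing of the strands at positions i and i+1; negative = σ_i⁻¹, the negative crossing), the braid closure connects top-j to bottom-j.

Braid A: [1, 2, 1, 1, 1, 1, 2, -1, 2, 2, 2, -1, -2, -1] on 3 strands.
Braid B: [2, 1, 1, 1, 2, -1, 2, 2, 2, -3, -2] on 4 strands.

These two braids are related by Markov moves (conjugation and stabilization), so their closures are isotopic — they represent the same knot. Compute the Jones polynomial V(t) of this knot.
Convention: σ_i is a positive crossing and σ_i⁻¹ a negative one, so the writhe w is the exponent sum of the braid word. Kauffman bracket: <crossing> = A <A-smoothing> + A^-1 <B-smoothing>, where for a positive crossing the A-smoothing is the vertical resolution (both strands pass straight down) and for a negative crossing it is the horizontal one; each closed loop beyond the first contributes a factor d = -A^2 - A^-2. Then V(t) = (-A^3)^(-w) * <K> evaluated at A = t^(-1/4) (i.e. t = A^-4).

-t^9 + 2*t^8 - 3*t^7 + 3*t^6 - 3*t^5 + 3*t^4 - t^3 + t^2

Derivation:
Markov-equivalent braids have isotopic closures, hence identical knot invariants. Strip the Markov moves from each word to reach a common short braid β, then compute V(t) once on β.
Braid A: s1 s2 s1 s1 s1 s1 s2 s1^-1 s2 s2 s2 s1^-1 s2^-1 s1^-1 on 3 strands reduces by inverse Markov moves (closure unchanged at each step):
  Deconjugate: the word is γ·β·γ⁻¹ with γ = s1 (prefix) and γ⁻¹ = s1^-1 (suffix); strip both.
  Deconjugate: the word is γ·β·γ⁻¹ with γ = s2 s1 (prefix) and γ⁻¹ = s1^-1 s2^-1 (suffix); strip both.
Reduced to β = s1 s1 s1 s2 s1^-1 s2 s2 s2 on 3 strands, 8 crossings.
Braid B: s2 s1 s1 s1 s2 s1^-1 s2 s2 s2 s3^-1 s2^-1 on 4 strands reduces by inverse Markov moves (closure unchanged at each step):
  Deconjugate: the word is γ·β·γ⁻¹ with γ = s2 (prefix) and γ⁻¹ = s2^-1 (suffix); strip both.
  Destabilize: the word has the form β·s3^-1 where s3^-1 occurs only as the final letter (β ∈ B_3); drop it and the last strand → 3 strands.
Reduced to β = s1 s1 s1 s2 s1^-1 s2 s2 s2 on 3 strands, 8 crossings.
Both give the same β = s1 s1 s1 s2 s1^-1 s2 s2 s2 on 3 strands, so one state sum suffices:
Braid: s1 s1 s1 s2 s1^-1 s2 s2 s2 on 3 strands, 8 crossings.
Writhe w = (#positive) - (#negative) = 7 - 1 = 6.
Computing the Kauffman bracket via state sum. There are 2^8 = 256 states.
Smooth each crossing (0=||, 1=⌣⌢); contribution A^(Σ sign_k(1-2s_k)) * d^(L-1).
Tabulate the states by total A-exponent and number of loops L (A-exp: L × count):
  A^8: L=2 ×1
  A^6: L=1 ×4, L=3 ×4
  A^4: L=2 ×25, L=4 ×3
  A^2: L=1 ×21, L=3 ×34, L=5 ×1
  A^0: L=2 ×48, L=4 ×22
  A^-2: L=3 ×49, L=5 ×7
  A^-4: L=4 ×27, L=6 ×1
  A^-6: L=5 ×8
  A^-8: L=6 ×1
Each group contributes A^e * Σ count * d^(L-1):
Powers of d = -A^2 - A^-2: d^2 = A^4 + 2 + A^-4; d^3 = -A^6 - 3*A^2 - 3*A^-2 - A^-6; d^4 = A^8 + 4*A^4 + 6 + 4*A^-4 + A^-8; d^5 = -A^10 - 5*A^6 - 10*A^2 - 10*A^-2 - 5*A^-6 - A^-10.
  A^8 * (d) = -A^10 - A^6
  A^6 * (4 + 4*d^2) = 4*A^10 + 12*A^6 + 4*A^2
  A^4 * (25*d + 3*d^3) = -3*A^10 - 34*A^6 - 34*A^2 - 3*A^-2
  A^2 * (21 + 34*d^2 + d^4) = A^10 + 38*A^6 + 95*A^2 + 38*A^-2 + A^-6
  A^0 * (48*d + 22*d^3) = -22*A^6 - 114*A^2 - 114*A^-2 - 22*A^-6
  A^-2 * (49*d^2 + 7*d^4) = 7*A^6 + 77*A^2 + 140*A^-2 + 77*A^-6 + 7*A^-10
  A^-4 * (27*d^3 + d^5) = -A^6 - 32*A^2 - 91*A^-2 - 91*A^-6 - 32*A^-10 - A^-14
  A^-6 * (8*d^4) = 8*A^2 + 32*A^-2 + 48*A^-6 + 32*A^-10 + 8*A^-14
  A^-8 * (d^5) = -A^2 - 5*A^-2 - 10*A^-6 - 10*A^-10 - 5*A^-14 - A^-18
Summing the groups: <K> = A^10 - A^6 + 3*A^2 - 3*A^-2 + 3*A^-6 - 3*A^-10 + 2*A^-14 - A^-18
Normalise by the writhe: (-A^3)^(-w) = (-A^3)^(-6) = A^-18, so f(A) = A^-18 * <K> = A^-8 - A^-12 + 3*A^-16 - 3*A^-20 + 3*A^-24 - 3*A^-28 + 2*A^-32 - A^-36.
Substitute A = t^(-1/4), i.e. A^e → t^(-e/4): V(t) = -t^9 + 2*t^8 - 3*t^7 + 3*t^6 - 3*t^5 + 3*t^4 - t^3 + t^2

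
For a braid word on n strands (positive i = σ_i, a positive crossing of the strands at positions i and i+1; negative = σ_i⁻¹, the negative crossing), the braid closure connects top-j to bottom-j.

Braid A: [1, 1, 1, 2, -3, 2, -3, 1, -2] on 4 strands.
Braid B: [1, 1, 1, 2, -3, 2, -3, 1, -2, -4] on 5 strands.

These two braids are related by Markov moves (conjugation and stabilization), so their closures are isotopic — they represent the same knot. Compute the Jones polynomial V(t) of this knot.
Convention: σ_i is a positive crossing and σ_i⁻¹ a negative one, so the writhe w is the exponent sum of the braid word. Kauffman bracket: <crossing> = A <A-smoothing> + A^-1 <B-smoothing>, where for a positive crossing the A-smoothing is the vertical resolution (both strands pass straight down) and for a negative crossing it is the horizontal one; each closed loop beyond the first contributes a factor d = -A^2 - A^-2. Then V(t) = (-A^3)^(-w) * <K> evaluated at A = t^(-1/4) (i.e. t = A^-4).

t^7 - 2*t^6 + 3*t^5 - 4*t^4 + 4*t^3 - 4*t^2 + 3*t - 1 + t^-1

Derivation:
Markov-equivalent braids have isotopic closures, hence identical knot invariants. Strip the Markov moves from each word to reach a common short braid β, then compute V(t) once on β.
Braid A: s1 s1 s1 s2 s3^-1 s2 s3^-1 s1 s2^-1 on 4 strands has no conjugating prefix/suffix or stabilization to strip; take β = s1 s1 s1 s2 s3^-1 s2 s3^-1 s1 s2^-1.
Braid B: s1 s1 s1 s2 s3^-1 s2 s3^-1 s1 s2^-1 s4^-1 on 5 strands reduces by inverse Markov moves (closure unchanged at each step):
  Destabilize: the word has the form β·s4^-1 where s4^-1 occurs only as the final letter (β ∈ B_4); drop it and the last strand → 4 strands.
Reduced to β = s1 s1 s1 s2 s3^-1 s2 s3^-1 s1 s2^-1 on 4 strands, 9 crossings.
Both give the same β = s1 s1 s1 s2 s3^-1 s2 s3^-1 s1 s2^-1 on 4 strands, so one state sum suffices:
Braid: s1 s1 s1 s2 s3^-1 s2 s3^-1 s1 s2^-1 on 4 strands, 9 crossings.
Writhe w = (#positive) - (#negative) = 6 - 3 = 3.
State-sum expansion of <K>. There are 2^9 = 512 states.
Each crossing splits two ways (0=vertical, 1=horizontal). The state's weight is A^(#A-smoothings - #B-smoothings) * d^(loops - 1).
Tabulate the states by total A-exponent and number of loops L (A-exp: L × count):
  A^9: L=3 ×1
  A^7: L=2 ×7, L=4 ×2
  A^5: L=1 ×12, L=3 ×24
  A^3: L=2 ×66, L=4 ×18
  A^1: L=1 ×35, L=3 ×84, L=5 ×7
  A^-1: L=2 ×73, L=4 ×52, L=6 ×1
  A^-3: L=3 ×68, L=5 ×16
  A^-5: L=4 ×34, L=6 ×2
  A^-7: L=5 ×9
  A^-9: L=6 ×1
Each group contributes A^e * Σ count * d^(L-1):
Powers of d = -A^2 - A^-2: d^2 = A^4 + 2 + A^-4; d^3 = -A^6 - 3*A^2 - 3*A^-2 - A^-6; d^4 = A^8 + 4*A^4 + 6 + 4*A^-4 + A^-8; d^5 = -A^10 - 5*A^6 - 10*A^2 - 10*A^-2 - 5*A^-6 - A^-10.
  A^9 * (d^2) = A^13 + 2*A^9 + A^5
  A^7 * (7*d + 2*d^3) = -2*A^13 - 13*A^9 - 13*A^5 - 2*A
  A^5 * (12 + 24*d^2) = 24*A^9 + 60*A^5 + 24*A
  A^3 * (66*d + 18*d^3) = -18*A^9 - 120*A^5 - 120*A - 18*A^-3
  A^1 * (35 + 84*d^2 + 7*d^4) = 7*A^9 + 112*A^5 + 245*A + 112*A^-3 + 7*A^-7
  A^-1 * (73*d + 52*d^3 + d^5) = -A^9 - 57*A^5 - 239*A - 239*A^-3 - 57*A^-7 - A^-11
  A^-3 * (68*d^2 + 16*d^4) = 16*A^5 + 132*A + 232*A^-3 + 132*A^-7 + 16*A^-11
  A^-5 * (34*d^3 + 2*d^5) = -2*A^5 - 44*A - 122*A^-3 - 122*A^-7 - 44*A^-11 - 2*A^-15
  A^-7 * (9*d^4) = 9*A + 36*A^-3 + 54*A^-7 + 36*A^-11 + 9*A^-15
  A^-9 * (d^5) = -A - 5*A^-3 - 10*A^-7 - 10*A^-11 - 5*A^-15 - A^-19
Summing the groups: <K> = -A^13 + A^9 - 3*A^5 + 4*A - 4*A^-3 + 4*A^-7 - 3*A^-11 + 2*A^-15 - A^-19
Normalise by the writhe: (-A^3)^(-w) = (-A^3)^(-3) = -A^-9, so f(A) = -A^-9 * <K> = A^4 - 1 + 3*A^-4 - 4*A^-8 + 4*A^-12 - 4*A^-16 + 3*A^-20 - 2*A^-24 + A^-28.
Substitute A = t^(-1/4), i.e. A^e → t^(-e/4): V(t) = t^7 - 2*t^6 + 3*t^5 - 4*t^4 + 4*t^3 - 4*t^2 + 3*t - 1 + t^-1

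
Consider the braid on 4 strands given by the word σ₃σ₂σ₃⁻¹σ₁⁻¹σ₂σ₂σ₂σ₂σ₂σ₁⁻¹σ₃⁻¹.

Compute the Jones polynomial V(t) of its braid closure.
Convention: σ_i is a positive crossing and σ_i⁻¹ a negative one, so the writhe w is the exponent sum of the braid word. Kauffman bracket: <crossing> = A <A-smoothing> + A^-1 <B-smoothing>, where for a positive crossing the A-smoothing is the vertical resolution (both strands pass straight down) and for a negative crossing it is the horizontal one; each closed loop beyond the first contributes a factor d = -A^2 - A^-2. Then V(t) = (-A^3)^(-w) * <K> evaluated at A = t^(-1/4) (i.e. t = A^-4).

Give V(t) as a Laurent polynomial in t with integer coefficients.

t^8 - 2*t^7 + 2*t^6 - 3*t^5 + 3*t^4 - 2*t^3 + 2*t^2 - t + 1

Derivation:
The presented braid s3 s2 s3^-1 s1^-1 s2 s2 s2 s2 s2 s1^-1 s3^-1 on 4 strands reduces by inverse Markov moves (closure unchanged at each step):
  Deconjugate: the word is γ·β·γ⁻¹ with γ = s3 (prefix) and γ⁻¹ = s3^-1 (suffix); strip both.
Reduced to β = s2 s3^-1 s1^-1 s2 s2 s2 s2 s2 s1^-1 on 4 strands, 9 crossings.
Compute on β:
Braid: s2 s3^-1 s1^-1 s2 s2 s2 s2 s2 s1^-1 on 4 strands, 9 crossings.
Writhe w = (#positive) - (#negative) = 6 - 3 = 3.
Computing the Kauffman bracket via state sum. There are 2^9 = 512 states.
Each crossing splits two ways (0=vertical, 1=horizontal). The state's weight is A^(#A-smoothings - #B-smoothings) * d^(loops - 1).
Tabulate the states by total A-exponent and number of loops L (A-exp: L × count):
  A^9: L=3 ×1
  A^7: L=2 ×8, L=4 ×1
  A^5: L=1 ×17, L=3 ×19
  A^3: L=2 ×63, L=4 ×21
  A^1: L=3 ×111, L=5 ×15
  A^-1: L=4 ×120, L=6 ×6
  A^-3: L=5 ×83, L=7 ×1
  A^-5: L=6 ×36
  A^-7: L=7 ×9
  A^-9: L=8 ×1
Each group contributes A^e * Σ count * d^(L-1):
Powers of d = -A^2 - A^-2: d^2 = A^4 + 2 + A^-4; d^3 = -A^6 - 3*A^2 - 3*A^-2 - A^-6; d^4 = A^8 + 4*A^4 + 6 + 4*A^-4 + A^-8; d^5 = -A^10 - 5*A^6 - 10*A^2 - 10*A^-2 - 5*A^-6 - A^-10; d^6 = A^12 + 6*A^8 + 15*A^4 + 20 + 15*A^-4 + 6*A^-8 + A^-12; d^7 = -A^14 - 7*A^10 - 21*A^6 - 35*A^2 - 35*A^-2 - 21*A^-6 - 7*A^-10 - A^-14.
  A^9 * (d^2) = A^13 + 2*A^9 + A^5
  A^7 * (8*d + d^3) = -A^13 - 11*A^9 - 11*A^5 - A
  A^5 * (17 + 19*d^2) = 19*A^9 + 55*A^5 + 19*A
  A^3 * (63*d + 21*d^3) = -21*A^9 - 126*A^5 - 126*A - 21*A^-3
  A^1 * (111*d^2 + 15*d^4) = 15*A^9 + 171*A^5 + 312*A + 171*A^-3 + 15*A^-7
  A^-1 * (120*d^3 + 6*d^5) = -6*A^9 - 150*A^5 - 420*A - 420*A^-3 - 150*A^-7 - 6*A^-11
  A^-3 * (83*d^4 + d^6) = A^9 + 89*A^5 + 347*A + 518*A^-3 + 347*A^-7 + 89*A^-11 + A^-15
  A^-5 * (36*d^5) = -36*A^5 - 180*A - 360*A^-3 - 360*A^-7 - 180*A^-11 - 36*A^-15
  A^-7 * (9*d^6) = 9*A^5 + 54*A + 135*A^-3 + 180*A^-7 + 135*A^-11 + 54*A^-15 + 9*A^-19
  A^-9 * (d^7) = -A^5 - 7*A - 21*A^-3 - 35*A^-7 - 35*A^-11 - 21*A^-15 - 7*A^-19 - A^-23
Summing the groups: <K> = -A^9 + A^5 - 2*A + 2*A^-3 - 3*A^-7 + 3*A^-11 - 2*A^-15 + 2*A^-19 - A^-23
Normalise by the writhe: (-A^3)^(-w) = (-A^3)^(-3) = -A^-9, so f(A) = -A^-9 * <K> = 1 - A^-4 + 2*A^-8 - 2*A^-12 + 3*A^-16 - 3*A^-20 + 2*A^-24 - 2*A^-28 + A^-32.
Substitute A = t^(-1/4), i.e. A^e → t^(-e/4): V(t) = t^8 - 2*t^7 + 2*t^6 - 3*t^5 + 3*t^4 - 2*t^3 + 2*t^2 - t + 1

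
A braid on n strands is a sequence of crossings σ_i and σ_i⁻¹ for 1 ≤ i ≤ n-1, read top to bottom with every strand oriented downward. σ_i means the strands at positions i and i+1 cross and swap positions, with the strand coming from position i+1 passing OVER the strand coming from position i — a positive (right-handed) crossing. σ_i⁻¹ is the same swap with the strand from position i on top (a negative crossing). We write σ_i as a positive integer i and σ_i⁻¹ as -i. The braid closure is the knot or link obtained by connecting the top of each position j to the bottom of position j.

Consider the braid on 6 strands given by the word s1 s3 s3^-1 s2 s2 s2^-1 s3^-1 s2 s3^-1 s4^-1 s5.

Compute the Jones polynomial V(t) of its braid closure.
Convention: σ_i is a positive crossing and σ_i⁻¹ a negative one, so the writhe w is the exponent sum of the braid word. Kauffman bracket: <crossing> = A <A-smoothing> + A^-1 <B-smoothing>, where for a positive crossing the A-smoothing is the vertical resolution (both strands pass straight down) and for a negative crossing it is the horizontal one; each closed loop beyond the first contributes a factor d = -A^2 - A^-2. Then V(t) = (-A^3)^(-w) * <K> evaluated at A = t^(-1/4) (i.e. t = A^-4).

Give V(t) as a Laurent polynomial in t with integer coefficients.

t^2 - t + 1 - t^-1 + t^-2

Derivation:
The presented braid s1 s3 s3^-1 s2 s2 s2^-1 s3^-1 s2 s3^-1 s4^-1 s5 on 6 strands reduces by inverse Markov moves (closure unchanged at each step):
  Destabilize: the word has the form β·s5 where s5 occurs only as the final letter (β ∈ B_5); drop it and the last strand → 5 strands.
  Destabilize: the word has the form β·s4^-1 where s4^-1 occurs only as the final letter (β ∈ B_4); drop it and the last strand → 4 strands.
Reduced to β = s1 s3 s3^-1 s2 s2 s2^-1 s3^-1 s2 s3^-1 on 4 strands, 9 crossings.
Compute on β:
First cancel adjacent σ_i σ_i⁻¹ pairs (Reidemeister II — same braid, same closure): s1 s3 s3^-1 s2 s2 s2^-1 s3^-1 s2 s3^-1 → s1 s2 s3^-1 s2 s3^-1.
Braid: s1 s2 s3^-1 s2 s3^-1 on 4 strands, 5 crossings.
Writhe w = (#positive) - (#negative) = 3 - 2 = 1.
Computing the Kauffman bracket via state sum. There are 2^5 = 32 states.
Smooth each crossing (0=||, 1=⌣⌢); contribution A^(Σ sign_k(1-2s_k)) * d^(L-1).
  state 00000: A-exp=+1, loops=4, term = A^1 * d^3
  state 00001: A-exp=+3, loops=3, term = A^3 * d^2
  state 00010: A-exp=-1, loops=3, term = A^-1 * d^2
  state 00011: A-exp=+1, loops=2, term = A^1 * d^1
  state 00100: A-exp=+3, loops=3, term = A^3 * d^2
  state 00101: A-exp=+5, loops=4, term = A^5 * d^3
  state 00110: A-exp=+1, loops=2, term = A^1 * d^1
  state 00111: A-exp=+3, loops=3, term = A^3 * d^2
  state 01000: A-exp=-1, loops=3, term = A^-1 * d^2
  state 01001: A-exp=+1, loops=2, term = A^1 * d^1
  state 01010: A-exp=-3, loops=4, term = A^-3 * d^3
  state 01011: A-exp=-1, loops=3, term = A^-1 * d^2
  state 01100: A-exp=+1, loops=2, term = A^1 * d^1
  state 01101: A-exp=+3, loops=3, term = A^3 * d^2
  state 01110: A-exp=-1, loops=3, term = A^-1 * d^2
  state 01111: A-exp=+1, loops=2, term = A^1 * d^1
  state 10000: A-exp=-1, loops=3, term = A^-1 * d^2
  state 10001: A-exp=+1, loops=2, term = A^1 * d^1
  state 10010: A-exp=-3, loops=2, term = A^-3 * d^1
  state 10011: A-exp=-1, loops=1, term = A^-1 * d^0
  state 10100: A-exp=+1, loops=2, term = A^1 * d^1
  state 10101: A-exp=+3, loops=3, term = A^3 * d^2
  state 10110: A-exp=-1, loops=1, term = A^-1 * d^0
  state 10111: A-exp=+1, loops=2, term = A^1 * d^1
  state 11000: A-exp=-3, loops=2, term = A^-3 * d^1
  state 11001: A-exp=-1, loops=1, term = A^-1 * d^0
  state 11010: A-exp=-5, loops=3, term = A^-5 * d^2
  state 11011: A-exp=-3, loops=2, term = A^-3 * d^1
  state 11100: A-exp=-1, loops=1, term = A^-1 * d^0
  state 11101: A-exp=+1, loops=2, term = A^1 * d^1
  state 11110: A-exp=-3, loops=2, term = A^-3 * d^1
  state 11111: A-exp=-1, loops=1, term = A^-1 * d^0
Collect the terms by A-exponent (count of states per loop number):
Powers of d = -A^2 - A^-2: d^2 = A^4 + 2 + A^-4; d^3 = -A^6 - 3*A^2 - 3*A^-2 - A^-6.
  A^5 * (d^3) = -A^11 - 3*A^7 - 3*A^3 - A^-1
  A^3 * (5*d^2) = 5*A^7 + 10*A^3 + 5*A^-1
  A^1 * (9*d + d^3) = -A^7 - 12*A^3 - 12*A^-1 - A^-5
  A^-1 * (5 + 5*d^2) = 5*A^3 + 15*A^-1 + 5*A^-5
  A^-3 * (4*d + d^3) = -A^3 - 7*A^-1 - 7*A^-5 - A^-9
  A^-5 * (d^2) = A^-1 + 2*A^-5 + A^-9
Summing the groups: <K> = -A^11 + A^7 - A^3 + A^-1 - A^-5
Normalise by the writhe: (-A^3)^(-w) = (-A^3)^(-1) = -A^-3, so f(A) = -A^-3 * <K> = A^8 - A^4 + 1 - A^-4 + A^-8.
Substitute A = t^(-1/4), i.e. A^e → t^(-e/4): V(t) = t^2 - t + 1 - t^-1 + t^-2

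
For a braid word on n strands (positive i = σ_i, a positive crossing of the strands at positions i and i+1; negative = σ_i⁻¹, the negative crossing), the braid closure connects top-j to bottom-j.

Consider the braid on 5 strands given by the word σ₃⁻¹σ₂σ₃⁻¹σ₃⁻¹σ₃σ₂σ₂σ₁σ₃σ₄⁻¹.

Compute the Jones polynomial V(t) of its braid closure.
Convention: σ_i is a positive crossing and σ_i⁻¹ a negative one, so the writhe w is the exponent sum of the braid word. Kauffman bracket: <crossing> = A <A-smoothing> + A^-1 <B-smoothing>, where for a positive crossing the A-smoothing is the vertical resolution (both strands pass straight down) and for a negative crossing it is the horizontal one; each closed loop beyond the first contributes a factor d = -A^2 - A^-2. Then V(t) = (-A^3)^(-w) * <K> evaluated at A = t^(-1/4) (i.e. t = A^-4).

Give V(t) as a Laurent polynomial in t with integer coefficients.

-t^4 + t^3 + t

Derivation:
The presented braid s3^-1 s2 s3^-1 s3^-1 s3 s2 s2 s1 s3 s4^-1 on 5 strands reduces by inverse Markov moves (closure unchanged at each step):
  Destabilize: the word has the form β·s4^-1 where s4^-1 occurs only as the final letter (β ∈ B_4); drop it and the last strand → 4 strands.
  Deconjugate: the word is γ·β·γ⁻¹ with γ = s3^-1 (prefix) and γ⁻¹ = s3 (suffix); strip both.
Reduced to β = s2 s3^-1 s3^-1 s3 s2 s2 s1 on 4 strands, 7 crossings.
Compute on β:
First cancel adjacent σ_i σ_i⁻¹ pairs (Reidemeister II — same braid, same closure): s2 s3^-1 s3^-1 s3 s2 s2 s1 → s2 s3^-1 s2 s2 s1.
Braid: s2 s3^-1 s2 s2 s1 on 4 strands, 5 crossings.
Writhe w = (#positive) - (#negative) = 4 - 1 = 3.
Enumerate smoothing states for the bracket polynomial. There are 2^5 = 32 states.
Smooth each crossing (0=||, 1=⌣⌢); contribution A^(Σ sign_k(1-2s_k)) * d^(L-1).
  state 00000: A-exp=+3, loops=4, term = A^3 * d^3
  state 00001: A-exp=+1, loops=3, term = A^1 * d^2
  state 00010: A-exp=+1, loops=3, term = A^1 * d^2
  state 00011: A-exp=-1, loops=2, term = A^-1 * d^1
  state 00100: A-exp=+1, loops=3, term = A^1 * d^2
  state 00101: A-exp=-1, loops=2, term = A^-1 * d^1
  state 00110: A-exp=-1, loops=4, term = A^-1 * d^3
  state 00111: A-exp=-3, loops=3, term = A^-3 * d^2
  state 01000: A-exp=+5, loops=3, term = A^5 * d^2
  state 01001: A-exp=+3, loops=2, term = A^3 * d^1
  state 01010: A-exp=+3, loops=2, term = A^3 * d^1
  state 01011: A-exp=+1, loops=1, term = A^1 * d^0
  state 01100: A-exp=+3, loops=2, term = A^3 * d^1
  state 01101: A-exp=+1, loops=1, term = A^1 * d^0
  state 01110: A-exp=+1, loops=3, term = A^1 * d^2
  state 01111: A-exp=-1, loops=2, term = A^-1 * d^1
  state 10000: A-exp=+1, loops=3, term = A^1 * d^2
  state 10001: A-exp=-1, loops=2, term = A^-1 * d^1
  state 10010: A-exp=-1, loops=4, term = A^-1 * d^3
  state 10011: A-exp=-3, loops=3, term = A^-3 * d^2
  state 10100: A-exp=-1, loops=4, term = A^-1 * d^3
  state 10101: A-exp=-3, loops=3, term = A^-3 * d^2
  state 10110: A-exp=-3, loops=5, term = A^-3 * d^4
  state 10111: A-exp=-5, loops=4, term = A^-5 * d^3
  state 11000: A-exp=+3, loops=2, term = A^3 * d^1
  state 11001: A-exp=+1, loops=1, term = A^1 * d^0
  state 11010: A-exp=+1, loops=3, term = A^1 * d^2
  state 11011: A-exp=-1, loops=2, term = A^-1 * d^1
  state 11100: A-exp=+1, loops=3, term = A^1 * d^2
  state 11101: A-exp=-1, loops=2, term = A^-1 * d^1
  state 11110: A-exp=-1, loops=4, term = A^-1 * d^3
  state 11111: A-exp=-3, loops=3, term = A^-3 * d^2
Collect the terms by A-exponent (count of states per loop number):
Powers of d = -A^2 - A^-2: d^2 = A^4 + 2 + A^-4; d^3 = -A^6 - 3*A^2 - 3*A^-2 - A^-6; d^4 = A^8 + 4*A^4 + 6 + 4*A^-4 + A^-8.
  A^5 * (d^2) = A^9 + 2*A^5 + A
  A^3 * (4*d + d^3) = -A^9 - 7*A^5 - 7*A - A^-3
  A^1 * (3 + 7*d^2) = 7*A^5 + 17*A + 7*A^-3
  A^-1 * (6*d + 4*d^3) = -4*A^5 - 18*A - 18*A^-3 - 4*A^-7
  A^-3 * (4*d^2 + d^4) = A^5 + 8*A + 14*A^-3 + 8*A^-7 + A^-11
  A^-5 * (d^3) = -A - 3*A^-3 - 3*A^-7 - A^-11
Summing the groups: <K> = -A^5 - A^-3 + A^-7
Normalise by the writhe: (-A^3)^(-w) = (-A^3)^(-3) = -A^-9, so f(A) = -A^-9 * <K> = A^-4 + A^-12 - A^-16.
Substitute A = t^(-1/4), i.e. A^e → t^(-e/4): V(t) = -t^4 + t^3 + t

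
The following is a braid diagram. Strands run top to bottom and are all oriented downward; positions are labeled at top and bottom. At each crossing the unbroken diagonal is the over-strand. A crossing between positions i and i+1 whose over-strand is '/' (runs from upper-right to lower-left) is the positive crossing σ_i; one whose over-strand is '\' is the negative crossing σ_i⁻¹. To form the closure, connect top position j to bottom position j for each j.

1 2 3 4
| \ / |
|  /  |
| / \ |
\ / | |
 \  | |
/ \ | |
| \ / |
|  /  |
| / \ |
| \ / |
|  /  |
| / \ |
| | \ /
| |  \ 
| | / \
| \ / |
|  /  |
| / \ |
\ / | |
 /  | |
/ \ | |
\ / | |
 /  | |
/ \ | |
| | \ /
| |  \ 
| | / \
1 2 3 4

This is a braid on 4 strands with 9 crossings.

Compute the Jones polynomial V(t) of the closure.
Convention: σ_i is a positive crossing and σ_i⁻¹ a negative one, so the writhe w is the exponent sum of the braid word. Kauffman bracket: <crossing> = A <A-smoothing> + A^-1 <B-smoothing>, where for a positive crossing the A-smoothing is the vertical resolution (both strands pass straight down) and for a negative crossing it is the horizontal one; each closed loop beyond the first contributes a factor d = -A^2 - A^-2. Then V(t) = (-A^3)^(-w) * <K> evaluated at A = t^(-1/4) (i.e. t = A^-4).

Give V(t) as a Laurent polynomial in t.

t^7 - 2*t^6 + 3*t^5 - 5*t^4 + 5*t^3 - 4*t^2 + 4*t - 2 + t^-1

Derivation:
Reading the diagram top to bottom ('/'-over between positions i,i+1 = s_i, '\'-over = s_i^-1): braid word = s2 s1^-1 s2 s2 s3^-1 s2 s1 s1 s3^-1.
Braid: s2 s1^-1 s2 s2 s3^-1 s2 s1 s1 s3^-1 on 4 strands, 9 crossings.
Writhe w = (#positive) - (#negative) = 6 - 3 = 3.
Enumerate smoothing states for the bracket polynomial. There are 2^9 = 512 states.
Each crossing splits two ways (0=vertical, 1=horizontal). The state's weight is A^(#A-smoothings - #B-smoothings) * d^(loops - 1).
Tabulate the states by total A-exponent and number of loops L (A-exp: L × count):
  A^9: L=3 ×1
  A^7: L=2 ×6, L=4 ×3
  A^5: L=1 ×11, L=3 ×24, L=5 ×1
  A^3: L=2 ×68, L=4 ×16
  A^1: L=1 ×38, L=3 ×85, L=5 ×3
  A^-1: L=2 ×77, L=4 ×49
  A^-3: L=3 ×69, L=5 ×15
  A^-5: L=4 ×34, L=6 ×2
  A^-7: L=5 ×9
  A^-9: L=6 ×1
Each group contributes A^e * Σ count * d^(L-1):
Powers of d = -A^2 - A^-2: d^2 = A^4 + 2 + A^-4; d^3 = -A^6 - 3*A^2 - 3*A^-2 - A^-6; d^4 = A^8 + 4*A^4 + 6 + 4*A^-4 + A^-8; d^5 = -A^10 - 5*A^6 - 10*A^2 - 10*A^-2 - 5*A^-6 - A^-10.
  A^9 * (d^2) = A^13 + 2*A^9 + A^5
  A^7 * (6*d + 3*d^3) = -3*A^13 - 15*A^9 - 15*A^5 - 3*A
  A^5 * (11 + 24*d^2 + d^4) = A^13 + 28*A^9 + 65*A^5 + 28*A + A^-3
  A^3 * (68*d + 16*d^3) = -16*A^9 - 116*A^5 - 116*A - 16*A^-3
  A^1 * (38 + 85*d^2 + 3*d^4) = 3*A^9 + 97*A^5 + 226*A + 97*A^-3 + 3*A^-7
  A^-1 * (77*d + 49*d^3) = -49*A^5 - 224*A - 224*A^-3 - 49*A^-7
  A^-3 * (69*d^2 + 15*d^4) = 15*A^5 + 129*A + 228*A^-3 + 129*A^-7 + 15*A^-11
  A^-5 * (34*d^3 + 2*d^5) = -2*A^5 - 44*A - 122*A^-3 - 122*A^-7 - 44*A^-11 - 2*A^-15
  A^-7 * (9*d^4) = 9*A + 36*A^-3 + 54*A^-7 + 36*A^-11 + 9*A^-15
  A^-9 * (d^5) = -A - 5*A^-3 - 10*A^-7 - 10*A^-11 - 5*A^-15 - A^-19
Summing the groups: <K> = -A^13 + 2*A^9 - 4*A^5 + 4*A - 5*A^-3 + 5*A^-7 - 3*A^-11 + 2*A^-15 - A^-19
Normalise by the writhe: (-A^3)^(-w) = (-A^3)^(-3) = -A^-9, so f(A) = -A^-9 * <K> = A^4 - 2 + 4*A^-4 - 4*A^-8 + 5*A^-12 - 5*A^-16 + 3*A^-20 - 2*A^-24 + A^-28.
Substitute A = t^(-1/4), i.e. A^e → t^(-e/4): V(t) = t^7 - 2*t^6 + 3*t^5 - 5*t^4 + 5*t^3 - 4*t^2 + 4*t - 2 + t^-1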